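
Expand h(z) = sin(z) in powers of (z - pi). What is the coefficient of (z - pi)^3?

h(pi) = 0
h′(pi) = -1
h′′(pi) = 0
h′′′(pi) = 1

1/6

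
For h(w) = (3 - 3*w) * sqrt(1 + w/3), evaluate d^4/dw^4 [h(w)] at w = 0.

-29/144

Distribute the polynomial across the series and collect like powers.
From the series, [w^4] h = -29/3456; multiply by 4! = 24 to get -29/144.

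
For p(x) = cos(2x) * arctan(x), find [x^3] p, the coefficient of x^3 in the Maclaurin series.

Write out both Maclaurin series and multiply, keeping only the needed powers.

-7/3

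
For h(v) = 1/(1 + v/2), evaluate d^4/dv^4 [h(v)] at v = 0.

The coefficient of v^4 in the expansion is 1/16, so h^(4)(0) = 4! * (1/16) = 3/2.

3/2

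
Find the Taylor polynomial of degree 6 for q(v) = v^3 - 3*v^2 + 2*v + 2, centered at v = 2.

(v - 2)^3 + 3*(v - 2)^2 + 2*(v - 2) + 2

Compute the successive derivatives at the expansion point and divide by k!.
q(2) = 2
q′(2) = 2
q′′(2) = 6
q′′′(2) = 6
q^(4)(2) = 0
q^(5)(2) = 0
q^(6)(2) = 0
Dividing each by k! gives the coefficients c_0, ..., c_6.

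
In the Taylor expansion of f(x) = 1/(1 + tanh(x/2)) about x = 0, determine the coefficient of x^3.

-1/12

Let u equal the inner series; expand the outer function in u and truncate.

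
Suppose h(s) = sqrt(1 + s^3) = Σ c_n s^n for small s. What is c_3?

h(0) = 1
h′(0) = 0
h′′(0) = 0
h′′′(0) = 3

1/2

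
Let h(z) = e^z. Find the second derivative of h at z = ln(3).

Apply the Taylor formula c_k = f^(k)(a)/k!.
The coefficient of (z - ln(3))^2 in the expansion is 3/2, so h′′(ln(3)) = 2! * (3/2) = 3.

3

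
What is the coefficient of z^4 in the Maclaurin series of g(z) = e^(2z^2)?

Differentiate repeatedly and evaluate at the center.
g(0) = 1
g′(0) = 0
g′′(0) = 4
g′′′(0) = 0
g^(4)(0) = 48

2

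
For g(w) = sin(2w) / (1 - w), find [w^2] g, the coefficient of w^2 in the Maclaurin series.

Use 1/(1 - r) = Σ r^k on the denominator, then take the Cauchy product.

2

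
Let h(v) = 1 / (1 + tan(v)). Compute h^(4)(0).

40

Write 1/(1+u) = 1 - u + u^2 - u^3 + ... and substitute the series for u.
From the series, [v^4] h = 5/3; multiply by 4! = 24 to get 40.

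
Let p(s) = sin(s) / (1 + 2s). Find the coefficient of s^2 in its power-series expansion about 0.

-2

Take the Cauchy product of the two expansions.
So c_2 = p′′(0)/2! = -2.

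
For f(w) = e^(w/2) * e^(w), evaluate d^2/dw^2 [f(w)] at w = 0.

Expand each factor separately, then convolve coefficients.
The coefficient of w^2 in the expansion is 9/8, so f′′(0) = 2! * (9/8) = 9/4.

9/4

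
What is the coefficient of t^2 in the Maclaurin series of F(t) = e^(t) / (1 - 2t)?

13/2

Multiply the two series term by term and collect like powers.
F(0) = 1
F′(0) = 3
F′′(0) = 13
So c_2 = F′′(0)/2! = 13/2.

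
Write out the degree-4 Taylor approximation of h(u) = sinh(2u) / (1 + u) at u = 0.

-10*u^4/3 + 10*u^3/3 - 2*u^2 + 2*u

Write out both Maclaurin series and multiply, keeping only the needed powers.
[u^0] = 0;  [u^1] = 2;  [u^2] = -2;  [u^3] = 10/3;  [u^4] = -10/3.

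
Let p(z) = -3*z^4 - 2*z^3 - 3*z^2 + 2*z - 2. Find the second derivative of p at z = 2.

The coefficient of (z - 2)^2 in the expansion is -87, so p′′(2) = 2! * (-87) = -174.

-174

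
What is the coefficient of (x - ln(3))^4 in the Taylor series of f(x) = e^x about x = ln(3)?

1/8

Use the known series and substitute for the argument.
[(x - ln(3))^0] = 3;  [(x - ln(3))^1] = 3;  [(x - ln(3))^2] = 3/2;  [(x - ln(3))^3] = 1/2;  [(x - ln(3))^4] = 1/8.
So c_4 = f^(4)(ln(3))/4! = 1/8.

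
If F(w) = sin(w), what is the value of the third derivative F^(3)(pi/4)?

-sqrt(2)/2

The coefficient of (w - pi/4)^3 in the expansion is -sqrt(2)/12, so F′′′(pi/4) = 3! * (-sqrt(2)/12) = -sqrt(2)/2.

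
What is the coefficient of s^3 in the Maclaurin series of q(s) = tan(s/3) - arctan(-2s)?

Expand each term separately and add.
q(0) = 0
q′(0) = 7/3
q′′(0) = 0
q′′′(0) = -430/27
The Taylor polynomial is Σ q^(k)(0)/k! · s^k.

-215/81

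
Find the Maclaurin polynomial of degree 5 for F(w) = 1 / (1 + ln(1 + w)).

-347*w^5/60 + 11*w^4/3 - 7*w^3/3 + 3*w^2/2 - w + 1

Expand as Σ (-1)^k u^k with u equal to the inner function's series.
[w^0] = 1;  [w^1] = -1;  [w^2] = 3/2;  [w^3] = -7/3;  [w^4] = 11/3;  [w^5] = -347/60.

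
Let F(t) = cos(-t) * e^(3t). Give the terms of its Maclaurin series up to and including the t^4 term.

Write out both Maclaurin series and multiply, keeping only the needed powers.
F(0) = 1
F′(0) = 3
F′′(0) = 8
F′′′(0) = 18
F^(4)(0) = 28
The Taylor polynomial is Σ F^(k)(0)/k! · t^k.

7*t^4/6 + 3*t^3 + 4*t^2 + 3*t + 1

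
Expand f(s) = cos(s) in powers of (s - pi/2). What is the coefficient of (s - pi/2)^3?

f(pi/2) = 0
f′(pi/2) = -1
f′′(pi/2) = 0
f′′′(pi/2) = 1
So c_3 = f′′′(pi/2)/3! = 1/6.

1/6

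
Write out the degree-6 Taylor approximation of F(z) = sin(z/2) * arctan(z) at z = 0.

247*z^6/2304 - 3*z^4/16 + z^2/2

Write out both Maclaurin series and multiply, keeping only the needed powers.
F(0) = 0
F′(0) = 0
F′′(0) = 1
F′′′(0) = 0
F^(4)(0) = -9/2
F^(5)(0) = 0
F^(6)(0) = 1235/16
Dividing each by k! gives the coefficients c_0, ..., c_6.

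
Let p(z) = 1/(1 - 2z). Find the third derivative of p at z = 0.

Differentiate repeatedly and evaluate at the center.
From the series, [z^3] p = 8; multiply by 3! = 6 to get 48.

48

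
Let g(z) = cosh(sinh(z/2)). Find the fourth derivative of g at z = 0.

5/16

Compose series: expand the inner function first, then feed it into the outer expansion.
From the series, [z^4] g = 5/384; multiply by 4! = 24 to get 5/16.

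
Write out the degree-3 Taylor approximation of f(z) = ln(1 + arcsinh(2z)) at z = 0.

4*z^3/3 - 2*z^2 + 2*z

Plug the Maclaurin series of the inner function into that of the outer and collect terms.
f(0) = 0
f′(0) = 2
f′′(0) = -4
f′′′(0) = 8
Then c_k = f^(k)(0)/k! gives each Taylor coefficient.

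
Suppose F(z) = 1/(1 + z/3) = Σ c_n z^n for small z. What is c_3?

-1/27

F(0) = 1
F′(0) = -1/3
F′′(0) = 2/9
F′′′(0) = -2/9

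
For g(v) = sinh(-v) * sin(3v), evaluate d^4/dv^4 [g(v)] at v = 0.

Multiply the two series term by term and collect like powers.
The coefficient of v^4 in the expansion is 4, so g^(4)(0) = 4! * (4) = 96.

96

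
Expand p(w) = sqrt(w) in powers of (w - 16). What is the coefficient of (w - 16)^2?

-1/512

p(16) = 4
p′(16) = 1/8
p′′(16) = -1/256
Dividing each by k! gives the coefficients c_0, ..., c_2.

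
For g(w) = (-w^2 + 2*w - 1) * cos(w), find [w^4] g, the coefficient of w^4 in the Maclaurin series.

Distribute the polynomial across the series and collect like powers.
So c_4 = g^(4)(0)/4! = 11/24.

11/24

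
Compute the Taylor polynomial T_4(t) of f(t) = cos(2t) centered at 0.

2*t^4/3 - 2*t^2 + 1

Apply the Taylor formula c_k = f^(k)(a)/k!.
f(0) = 1
f′(0) = 0
f′′(0) = -4
f′′′(0) = 0
f^(4)(0) = 16
The Taylor polynomial is Σ f^(k)(0)/k! · t^k.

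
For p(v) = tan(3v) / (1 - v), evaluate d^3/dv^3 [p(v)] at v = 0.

Take the Cauchy product of the two expansions.
From the series, [v^3] p = 12; multiply by 3! = 6 to get 72.

72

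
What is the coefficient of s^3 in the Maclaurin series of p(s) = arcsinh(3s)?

p(0) = 0
p′(0) = 3
p′′(0) = 0
p′′′(0) = -27

-9/2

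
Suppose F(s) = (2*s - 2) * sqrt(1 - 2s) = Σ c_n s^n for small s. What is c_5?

1/2

Shift and add copies of the series according to the polynomial's terms.
F(0) = -2
F′(0) = 4
F′′(0) = -2
F′′′(0) = 0
F^(4)(0) = 6
F^(5)(0) = 60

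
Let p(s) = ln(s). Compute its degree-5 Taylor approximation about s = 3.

p(3) = ln(3)
p′(3) = 1/3
p′′(3) = -1/9
p′′′(3) = 2/27
p^(4)(3) = -2/27
p^(5)(3) = 8/81
The Taylor polynomial is Σ p^(k)(3)/k! · (s - 3)^k.

(s - 3)^5/1215 - (s - 3)^4/324 + (s - 3)^3/81 - (s - 3)^2/18 + (s - 3)/3 + ln(3)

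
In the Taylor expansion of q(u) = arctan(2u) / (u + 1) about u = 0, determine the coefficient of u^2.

Use 1/(1 - r) = Σ r^k on the denominator, then take the Cauchy product.
q(0) = 0
q′(0) = 2
q′′(0) = -4

-2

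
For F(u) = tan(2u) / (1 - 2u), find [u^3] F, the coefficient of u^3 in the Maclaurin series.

32/3

Write out both Maclaurin series and multiply, keeping only the needed powers.
F(0) = 0
F′(0) = 2
F′′(0) = 8
F′′′(0) = 64
Dividing each by k! gives the coefficients c_0, ..., c_3.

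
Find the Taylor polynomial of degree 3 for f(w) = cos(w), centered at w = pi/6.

(w - pi/6)^3/12 - sqrt(3)*(w - pi/6)^2/4 - (w - pi/6)/2 + sqrt(3)/2

[(w - pi/6)^0] = sqrt(3)/2;  [(w - pi/6)^1] = -1/2;  [(w - pi/6)^2] = -sqrt(3)/4;  [(w - pi/6)^3] = 1/12.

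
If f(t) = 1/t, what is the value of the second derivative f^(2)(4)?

1/32

Apply the Taylor formula c_k = f^(k)(a)/k!.
From the series, [(t - 4)^2] f = 1/64; multiply by 2! = 2 to get 1/32.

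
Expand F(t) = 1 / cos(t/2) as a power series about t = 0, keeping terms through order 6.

Invert the denominator's series and multiply.
F(0) = 1
F′(0) = 0
F′′(0) = 1/4
F′′′(0) = 0
F^(4)(0) = 5/16
F^(5)(0) = 0
F^(6)(0) = 61/64
Then c_k = F^(k)(0)/k! gives each Taylor coefficient.

61*t^6/46080 + 5*t^4/384 + t^2/8 + 1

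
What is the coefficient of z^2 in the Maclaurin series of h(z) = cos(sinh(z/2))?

-1/8

Substitute the inner expansion into the outer series and collect powers.
h(0) = 1
h′(0) = 0
h′′(0) = -1/4
So c_2 = h′′(0)/2! = -1/8.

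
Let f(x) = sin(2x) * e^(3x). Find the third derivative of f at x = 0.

46

Take the Cauchy product of the two expansions.
From the series, [x^3] f = 23/3; multiply by 3! = 6 to get 46.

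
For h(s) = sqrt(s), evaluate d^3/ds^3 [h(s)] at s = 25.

3/25000

From the series, [(s - 25)^3] h = 1/50000; multiply by 3! = 6 to get 3/25000.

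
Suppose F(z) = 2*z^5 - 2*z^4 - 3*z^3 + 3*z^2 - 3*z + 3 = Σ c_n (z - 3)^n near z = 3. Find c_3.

Differentiate repeatedly and evaluate at the center.
[(z - 3)^0] = 264;  [(z - 3)^1] = 528;  [(z - 3)^2] = 408;  [(z - 3)^3] = 153.
So c_3 = F′′′(3)/3! = 153.

153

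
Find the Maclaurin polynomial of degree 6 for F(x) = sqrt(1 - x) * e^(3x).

-1005*x^6/1024 - 833*x^5/1280 + 43*x^4/128 + 29*x^3/16 + 23*x^2/8 + 5*x/2 + 1

Expand each factor separately, then convolve coefficients.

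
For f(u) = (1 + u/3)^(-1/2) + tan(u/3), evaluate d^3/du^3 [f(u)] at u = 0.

1/216

Combine the two series term by term.
The coefficient of u^3 in the expansion is 1/1296, so f′′′(0) = 3! * (1/1296) = 1/216.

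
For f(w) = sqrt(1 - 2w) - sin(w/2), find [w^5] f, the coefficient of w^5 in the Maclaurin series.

Combine the two series term by term.
f(0) = 1
f′(0) = -3/2
f′′(0) = -1
f′′′(0) = -23/8
f^(4)(0) = -15
f^(5)(0) = -3361/32
Then c_k = f^(k)(0)/k! gives each Taylor coefficient.

-3361/3840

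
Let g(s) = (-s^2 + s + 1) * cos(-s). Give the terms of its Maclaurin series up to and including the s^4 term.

13*s^4/24 - s^3/2 - 3*s^2/2 + s + 1

Distribute the polynomial across the series and collect like powers.
[s^0] = 1;  [s^1] = 1;  [s^2] = -3/2;  [s^3] = -1/2;  [s^4] = 13/24.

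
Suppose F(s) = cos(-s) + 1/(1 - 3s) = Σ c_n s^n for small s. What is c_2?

17/2

Add the two expansions coefficient-wise.
F(0) = 2
F′(0) = 3
F′′(0) = 17
So c_2 = F′′(0)/2! = 17/2.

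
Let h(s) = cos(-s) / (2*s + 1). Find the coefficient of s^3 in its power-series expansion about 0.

Expand 1/(denominator) as a geometric series and multiply by the numerator's series.
[s^0] = 1;  [s^1] = -2;  [s^2] = 7/2;  [s^3] = -7.
So c_3 = h′′′(0)/3! = -7.

-7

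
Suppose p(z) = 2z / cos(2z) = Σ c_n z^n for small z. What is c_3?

Divide the numerator series by the denominator series (power-series long division).

4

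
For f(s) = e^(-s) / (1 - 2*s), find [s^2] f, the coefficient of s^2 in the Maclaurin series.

Expand 1/(denominator) as a geometric series and multiply by the numerator's series.

5/2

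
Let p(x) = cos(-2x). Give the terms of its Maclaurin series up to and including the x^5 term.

2*x^4/3 - 2*x^2 + 1

p(0) = 1
p′(0) = 0
p′′(0) = -4
p′′′(0) = 0
p^(4)(0) = 16
p^(5)(0) = 0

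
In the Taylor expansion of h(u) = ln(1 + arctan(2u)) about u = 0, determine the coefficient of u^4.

4/3

Substitute the inner expansion into the outer series and collect powers.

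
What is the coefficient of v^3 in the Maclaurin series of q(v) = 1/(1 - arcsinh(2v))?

20/3

Plug the Maclaurin series of the inner function into that of the outer and collect terms.
So c_3 = q′′′(0)/3! = 20/3.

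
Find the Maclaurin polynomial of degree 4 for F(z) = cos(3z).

Use the known series and substitute for the argument.
F(0) = 1
F′(0) = 0
F′′(0) = -9
F′′′(0) = 0
F^(4)(0) = 81
The Taylor polynomial is Σ F^(k)(0)/k! · z^k.

27*z^4/8 - 9*z^2/2 + 1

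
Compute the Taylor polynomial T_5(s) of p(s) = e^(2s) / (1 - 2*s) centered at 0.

1304*s^5/15 + 130*s^4/3 + 64*s^3/3 + 10*s^2 + 4*s + 1

Multiply the numerator's expansion by the denominator's geometric series.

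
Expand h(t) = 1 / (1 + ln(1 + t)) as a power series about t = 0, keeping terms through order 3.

Use the geometric series for the reciprocal, then substitute.
[t^0] = 1;  [t^1] = -1;  [t^2] = 3/2;  [t^3] = -7/3.

-7*t^3/3 + 3*t^2/2 - t + 1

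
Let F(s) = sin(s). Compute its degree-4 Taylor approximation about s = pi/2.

(s - pi/2)^4/24 - (s - pi/2)^2/2 + 1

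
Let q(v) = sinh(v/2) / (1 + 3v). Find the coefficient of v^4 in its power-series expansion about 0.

-217/16

Write out both Maclaurin series and multiply, keeping only the needed powers.
[v^0] = 0;  [v^1] = 1/2;  [v^2] = -3/2;  [v^3] = 217/48;  [v^4] = -217/16.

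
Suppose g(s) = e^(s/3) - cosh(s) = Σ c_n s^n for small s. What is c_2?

-4/9

Expand each term separately and add.
g(0) = 0
g′(0) = 1/3
g′′(0) = -8/9
So c_2 = g′′(0)/2! = -4/9.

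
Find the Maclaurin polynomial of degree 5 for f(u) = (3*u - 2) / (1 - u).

Multiply each power in the prefactor through the base expansion.
[u^0] = -2;  [u^1] = 1;  [u^2] = 1;  [u^3] = 1;  [u^4] = 1;  [u^5] = 1.

u^5 + u^4 + u^3 + u^2 + u - 2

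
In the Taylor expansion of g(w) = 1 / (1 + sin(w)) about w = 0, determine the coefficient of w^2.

1

Expand as Σ (-1)^k u^k with u equal to the inner function's series.
g(0) = 1
g′(0) = -1
g′′(0) = 2
The Taylor polynomial is Σ g^(k)(0)/k! · w^k.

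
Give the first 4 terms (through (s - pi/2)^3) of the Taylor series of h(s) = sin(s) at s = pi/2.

h(pi/2) = 1
h′(pi/2) = 0
h′′(pi/2) = -1
h′′′(pi/2) = 0
The Taylor polynomial is Σ h^(k)(pi/2)/k! · (s - pi/2)^k.

1 - (s - pi/2)^2/2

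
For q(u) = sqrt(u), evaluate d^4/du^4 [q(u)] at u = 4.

From the series, [(u - 4)^4] q = -5/16384; multiply by 4! = 24 to get -15/2048.

-15/2048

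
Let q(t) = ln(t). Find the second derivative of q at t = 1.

From the series, [(t - 1)^2] q = -1/2; multiply by 2! = 2 to get -1.

-1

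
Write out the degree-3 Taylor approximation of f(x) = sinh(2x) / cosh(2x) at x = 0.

Write the quotient as an unknown series and match coefficients against numerator = denominator · series.
f(0) = 0
f′(0) = 2
f′′(0) = 0
f′′′(0) = -16

-8*x^3/3 + 2*x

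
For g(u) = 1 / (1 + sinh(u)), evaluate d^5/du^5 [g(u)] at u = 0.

Use the geometric series for the reciprocal, then substitute.
The coefficient of u^5 in the expansion is -181/120, so g^(5)(0) = 5! * (-181/120) = -181.

-181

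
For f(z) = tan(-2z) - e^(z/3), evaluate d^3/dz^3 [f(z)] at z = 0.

Add the two expansions coefficient-wise.
The coefficient of z^3 in the expansion is -433/162, so f′′′(0) = 3! * (-433/162) = -433/27.

-433/27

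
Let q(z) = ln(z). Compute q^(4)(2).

-3/8

From the series, [(z - 2)^4] q = -1/64; multiply by 4! = 24 to get -3/8.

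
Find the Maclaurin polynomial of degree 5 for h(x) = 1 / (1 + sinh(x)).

-181*x^5/120 + 4*x^4/3 - 7*x^3/6 + x^2 - x + 1

Write 1/(1+u) = 1 - u + u^2 - u^3 + ... and substitute the series for u.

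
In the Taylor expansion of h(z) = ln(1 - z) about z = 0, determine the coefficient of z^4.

c_4 = h^(4)(0)/4! = -1/4.

-1/4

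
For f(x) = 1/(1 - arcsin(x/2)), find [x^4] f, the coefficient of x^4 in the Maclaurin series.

1/12

Plug the Maclaurin series of the inner function into that of the outer and collect terms.
f(0) = 1
f′(0) = 1/2
f′′(0) = 1/2
f′′′(0) = 7/8
f^(4)(0) = 2
Dividing each by k! gives the coefficients c_0, ..., c_4.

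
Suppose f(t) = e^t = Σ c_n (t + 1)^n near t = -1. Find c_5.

e^(-1)/120

Apply the Taylor formula c_k = f^(k)(a)/k!.
So c_5 = f^(5)(-1)/5! = e^(-1)/120.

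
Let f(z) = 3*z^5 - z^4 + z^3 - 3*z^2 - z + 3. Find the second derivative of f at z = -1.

-84

From the series, [(z + 1)^2] f = -42; multiply by 2! = 2 to get -84.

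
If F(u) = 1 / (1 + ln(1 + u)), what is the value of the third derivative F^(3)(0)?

-14

Expand as Σ (-1)^k u^k with u equal to the inner function's series.
The coefficient of u^3 in the expansion is -7/3, so F′′′(0) = 3! * (-7/3) = -14.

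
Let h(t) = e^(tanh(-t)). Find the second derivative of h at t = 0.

1

Substitute the inner expansion into the outer series and collect powers.
The coefficient of t^2 in the expansion is 1/2, so h′′(0) = 2! * (1/2) = 1.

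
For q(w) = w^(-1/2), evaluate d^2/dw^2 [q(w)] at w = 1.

3/4

From the series, [(w - 1)^2] q = 3/8; multiply by 2! = 2 to get 3/4.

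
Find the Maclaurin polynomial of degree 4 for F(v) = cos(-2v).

F(0) = 1
F′(0) = 0
F′′(0) = -4
F′′′(0) = 0
F^(4)(0) = 16

2*v^4/3 - 2*v^2 + 1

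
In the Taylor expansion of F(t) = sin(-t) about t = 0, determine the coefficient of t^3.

Apply the Taylor formula c_k = f^(k)(a)/k!.
[t^0] = 0;  [t^1] = -1;  [t^2] = 0;  [t^3] = 1/6.
So c_3 = F′′′(0)/3! = 1/6.

1/6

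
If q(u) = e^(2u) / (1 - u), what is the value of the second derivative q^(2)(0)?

10

Write out both Maclaurin series and multiply, keeping only the needed powers.
From the series, [u^2] q = 5; multiply by 2! = 2 to get 10.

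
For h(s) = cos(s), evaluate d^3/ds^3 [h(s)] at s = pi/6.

The coefficient of (s - pi/6)^3 in the expansion is 1/12, so h′′′(pi/6) = 3! * (1/12) = 1/2.

1/2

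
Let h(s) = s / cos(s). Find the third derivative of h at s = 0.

Divide the numerator series by the denominator series (power-series long division).
From the series, [s^3] h = 1/2; multiply by 3! = 6 to get 3.

3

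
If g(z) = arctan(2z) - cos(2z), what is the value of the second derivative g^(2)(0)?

Add the two expansions coefficient-wise.
The coefficient of z^2 in the expansion is 2, so g′′(0) = 2! * (2) = 4.

4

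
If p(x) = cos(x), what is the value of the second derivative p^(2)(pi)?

1

From the series, [(x - pi)^2] p = 1/2; multiply by 2! = 2 to get 1.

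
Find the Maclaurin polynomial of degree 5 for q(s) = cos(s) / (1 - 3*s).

1837*s^5/8 + 1837*s^4/24 + 51*s^3/2 + 17*s^2/2 + 3*s + 1

Multiply the numerator's expansion by the denominator's geometric series.
[s^0] = 1;  [s^1] = 3;  [s^2] = 17/2;  [s^3] = 51/2;  [s^4] = 1837/24;  [s^5] = 1837/8.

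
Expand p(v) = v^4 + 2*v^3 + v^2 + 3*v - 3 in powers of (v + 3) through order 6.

(v + 3)^4 - 10*(v + 3)^3 + 37*(v + 3)^2 - 57*(v + 3) + 24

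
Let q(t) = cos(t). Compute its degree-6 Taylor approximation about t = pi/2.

-(t - pi/2)^5/120 + (t - pi/2)^3/6 - (t - pi/2)

q(pi/2) = 0
q′(pi/2) = -1
q′′(pi/2) = 0
q′′′(pi/2) = 1
q^(4)(pi/2) = 0
q^(5)(pi/2) = -1
q^(6)(pi/2) = 0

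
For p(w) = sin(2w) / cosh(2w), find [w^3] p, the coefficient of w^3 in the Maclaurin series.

Write the quotient as an unknown series and match coefficients against numerator = denominator · series.
p(0) = 0
p′(0) = 2
p′′(0) = 0
p′′′(0) = -32

-16/3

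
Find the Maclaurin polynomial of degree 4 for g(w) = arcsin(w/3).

w^3/162 + w/3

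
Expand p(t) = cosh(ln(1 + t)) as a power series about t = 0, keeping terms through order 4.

t^4/2 - t^3/2 + t^2/2 + 1

Plug the Maclaurin series of the inner function into that of the outer and collect terms.
p(0) = 1
p′(0) = 0
p′′(0) = 1
p′′′(0) = -3
p^(4)(0) = 12
Then c_k = p^(k)(0)/k! gives each Taylor coefficient.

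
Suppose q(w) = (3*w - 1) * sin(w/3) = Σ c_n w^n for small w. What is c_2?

1

Shift and add copies of the series according to the polynomial's terms.
So c_2 = q′′(0)/2! = 1.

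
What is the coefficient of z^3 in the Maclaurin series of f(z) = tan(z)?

1/3

Compute the successive derivatives at the expansion point and divide by k!.
[z^0] = 0;  [z^1] = 1;  [z^2] = 0;  [z^3] = 1/3.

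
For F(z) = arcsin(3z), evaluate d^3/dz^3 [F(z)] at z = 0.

27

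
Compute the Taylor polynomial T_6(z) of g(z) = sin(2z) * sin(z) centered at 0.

Take the Cauchy product of the two expansions.

91*z^6/180 - 5*z^4/3 + 2*z^2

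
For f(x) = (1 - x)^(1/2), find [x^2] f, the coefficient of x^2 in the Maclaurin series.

[x^0] = 1;  [x^1] = -1/2;  [x^2] = -1/8.

-1/8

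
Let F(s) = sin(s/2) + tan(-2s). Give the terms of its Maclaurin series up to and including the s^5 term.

Combine the two series term by term.
F(0) = 0
F′(0) = -3/2
F′′(0) = 0
F′′′(0) = -129/8
F^(4)(0) = 0
F^(5)(0) = -16383/32
Then c_k = F^(k)(0)/k! gives each Taylor coefficient.

-5461*s^5/1280 - 43*s^3/16 - 3*s/2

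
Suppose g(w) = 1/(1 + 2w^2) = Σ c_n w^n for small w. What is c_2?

g(0) = 1
g′(0) = 0
g′′(0) = -4
So c_2 = g′′(0)/2! = -2.

-2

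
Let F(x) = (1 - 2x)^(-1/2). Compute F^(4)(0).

105

From the series, [x^4] F = 35/8; multiply by 4! = 24 to get 105.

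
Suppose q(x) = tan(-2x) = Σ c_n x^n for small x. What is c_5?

-64/15

q(0) = 0
q′(0) = -2
q′′(0) = 0
q′′′(0) = -16
q^(4)(0) = 0
q^(5)(0) = -512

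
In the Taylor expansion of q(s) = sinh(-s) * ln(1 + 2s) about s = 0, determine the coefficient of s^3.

2

Multiply the two series term by term and collect like powers.
[s^0] = 0;  [s^1] = 0;  [s^2] = -2;  [s^3] = 2.
So c_3 = q′′′(0)/3! = 2.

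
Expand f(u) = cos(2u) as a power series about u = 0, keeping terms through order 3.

1 - 2*u^2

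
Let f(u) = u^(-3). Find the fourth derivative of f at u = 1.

Apply the Taylor formula c_k = f^(k)(a)/k!.
The coefficient of (u - 1)^4 in the expansion is 15, so f^(4)(1) = 4! * (15) = 360.

360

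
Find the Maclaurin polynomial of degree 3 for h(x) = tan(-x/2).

Differentiate repeatedly and evaluate at the center.
h(0) = 0
h′(0) = -1/2
h′′(0) = 0
h′′′(0) = -1/4
The Taylor polynomial is Σ h^(k)(0)/k! · x^k.

-x^3/24 - x/2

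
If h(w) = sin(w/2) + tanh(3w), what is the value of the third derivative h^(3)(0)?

-433/8

Add the two expansions coefficient-wise.
The coefficient of w^3 in the expansion is -433/48, so h′′′(0) = 3! * (-433/48) = -433/8.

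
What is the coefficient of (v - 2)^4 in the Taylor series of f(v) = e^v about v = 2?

e^(2)/24

f(2) = e^(2)
f′(2) = e^(2)
f′′(2) = e^(2)
f′′′(2) = e^(2)
f^(4)(2) = e^(2)
Dividing each by k! gives the coefficients c_0, ..., c_4.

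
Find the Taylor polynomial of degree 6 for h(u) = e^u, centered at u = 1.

[(u - 1)^0] = e;  [(u - 1)^1] = e;  [(u - 1)^2] = e/2;  [(u - 1)^3] = e/6;  [(u - 1)^4] = e/24;  [(u - 1)^5] = e/120;  [(u - 1)^6] = e/720.

e*(u - 1)^6/720 + e*(u - 1)^5/120 + e*(u - 1)^4/24 + e*(u - 1)^3/6 + e*(u - 1)^2/2 + e*(u - 1) + e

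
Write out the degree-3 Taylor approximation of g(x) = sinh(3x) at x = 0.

9*x^3/2 + 3*x

g(0) = 0
g′(0) = 3
g′′(0) = 0
g′′′(0) = 27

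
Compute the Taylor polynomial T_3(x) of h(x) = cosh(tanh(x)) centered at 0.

x^2/2 + 1

Compose series: expand the inner function first, then feed it into the outer expansion.
h(0) = 1
h′(0) = 0
h′′(0) = 1
h′′′(0) = 0
Then c_k = h^(k)(0)/k! gives each Taylor coefficient.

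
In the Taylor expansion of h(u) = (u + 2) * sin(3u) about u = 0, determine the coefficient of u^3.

-9

Multiply each power in the prefactor through the base expansion.
h(0) = 0
h′(0) = 6
h′′(0) = 6
h′′′(0) = -54
So c_3 = h′′′(0)/3! = -9.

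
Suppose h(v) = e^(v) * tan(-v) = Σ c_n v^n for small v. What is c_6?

-71/360

Multiply the two series term by term and collect like powers.
h(0) = 0
h′(0) = -1
h′′(0) = -2
h′′′(0) = -5
h^(4)(0) = -12
h^(5)(0) = -41
h^(6)(0) = -142
So c_6 = h^(6)(0)/6! = -71/360.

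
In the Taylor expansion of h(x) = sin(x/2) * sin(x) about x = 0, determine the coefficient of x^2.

1/2

Multiply the two series term by term and collect like powers.
[x^0] = 0;  [x^1] = 0;  [x^2] = 1/2.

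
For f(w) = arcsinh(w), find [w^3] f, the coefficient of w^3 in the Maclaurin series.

Apply the Taylor formula c_k = f^(k)(a)/k!.

-1/6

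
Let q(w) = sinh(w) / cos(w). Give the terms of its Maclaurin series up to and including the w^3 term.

Invert the denominator's series and multiply.
q(0) = 0
q′(0) = 1
q′′(0) = 0
q′′′(0) = 4

2*w^3/3 + w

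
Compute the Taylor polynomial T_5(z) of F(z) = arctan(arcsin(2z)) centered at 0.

Plug the Maclaurin series of the inner function into that of the outer and collect terms.
F(0) = 0
F′(0) = 2
F′′(0) = 0
F′′′(0) = -8
F^(4)(0) = 0
F^(5)(0) = 416

52*z^5/15 - 4*z^3/3 + 2*z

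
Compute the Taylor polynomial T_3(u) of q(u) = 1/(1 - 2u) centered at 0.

8*u^3 + 4*u^2 + 2*u + 1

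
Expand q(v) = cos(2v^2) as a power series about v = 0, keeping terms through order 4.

1 - 2*v^4

q(0) = 1
q′(0) = 0
q′′(0) = 0
q′′′(0) = 0
q^(4)(0) = -48
The Taylor polynomial is Σ q^(k)(0)/k! · v^k.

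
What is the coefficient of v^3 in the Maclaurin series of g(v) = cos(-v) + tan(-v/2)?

Combine the two series term by term.
g(0) = 1
g′(0) = -1/2
g′′(0) = -1
g′′′(0) = -1/4
So c_3 = g′′′(0)/3! = -1/24.

-1/24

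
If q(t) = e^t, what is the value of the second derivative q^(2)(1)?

e

The coefficient of (t - 1)^2 in the expansion is e/2, so q′′(1) = 2! * (e/2) = e.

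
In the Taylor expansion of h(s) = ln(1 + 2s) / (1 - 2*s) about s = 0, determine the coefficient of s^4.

28/3

Expand 1/(denominator) as a geometric series and multiply by the numerator's series.
[s^0] = 0;  [s^1] = 2;  [s^2] = 2;  [s^3] = 20/3;  [s^4] = 28/3.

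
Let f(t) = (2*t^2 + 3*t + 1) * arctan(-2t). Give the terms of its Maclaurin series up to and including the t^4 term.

8*t^4 - 4*t^3/3 - 6*t^2 - 2*t

Distribute the polynomial across the series and collect like powers.
f(0) = 0
f′(0) = -2
f′′(0) = -12
f′′′(0) = -8
f^(4)(0) = 192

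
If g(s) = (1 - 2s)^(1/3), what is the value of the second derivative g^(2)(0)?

-8/9

The coefficient of s^2 in the expansion is -4/9, so g′′(0) = 2! * (-4/9) = -8/9.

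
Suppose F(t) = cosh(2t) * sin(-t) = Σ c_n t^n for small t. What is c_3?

-11/6

Write out both Maclaurin series and multiply, keeping only the needed powers.
F(0) = 0
F′(0) = -1
F′′(0) = 0
F′′′(0) = -11
Then c_k = F^(k)(0)/k! gives each Taylor coefficient.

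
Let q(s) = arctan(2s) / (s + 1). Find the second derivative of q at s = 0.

-4

Expand 1/(denominator) as a geometric series and multiply by the numerator's series.
The coefficient of s^2 in the expansion is -2, so q′′(0) = 2! * (-2) = -4.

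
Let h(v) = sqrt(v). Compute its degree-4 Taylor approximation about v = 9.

-5*(v - 9)^4/279936 + (v - 9)^3/3888 - (v - 9)^2/216 + (v - 9)/6 + 3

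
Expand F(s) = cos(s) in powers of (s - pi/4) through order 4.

[(s - pi/4)^0] = sqrt(2)/2;  [(s - pi/4)^1] = -sqrt(2)/2;  [(s - pi/4)^2] = -sqrt(2)/4;  [(s - pi/4)^3] = sqrt(2)/12;  [(s - pi/4)^4] = sqrt(2)/48.

sqrt(2)*(s - pi/4)^4/48 + sqrt(2)*(s - pi/4)^3/12 - sqrt(2)*(s - pi/4)^2/4 - sqrt(2)*(s - pi/4)/2 + sqrt(2)/2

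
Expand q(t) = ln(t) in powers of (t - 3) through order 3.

(t - 3)^3/81 - (t - 3)^2/18 + (t - 3)/3 + ln(3)

Use the known series and substitute for the argument.
q(3) = ln(3)
q′(3) = 1/3
q′′(3) = -1/9
q′′′(3) = 2/27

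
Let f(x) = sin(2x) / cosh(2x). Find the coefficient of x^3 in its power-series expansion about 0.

Write the quotient as an unknown series and match coefficients against numerator = denominator · series.
f(0) = 0
f′(0) = 2
f′′(0) = 0
f′′′(0) = -32

-16/3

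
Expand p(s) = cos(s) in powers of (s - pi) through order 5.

Apply the Taylor formula c_k = f^(k)(a)/k!.
[(s - pi)^0] = -1;  [(s - pi)^1] = 0;  [(s - pi)^2] = 1/2;  [(s - pi)^3] = 0;  [(s - pi)^4] = -1/24;  [(s - pi)^5] = 0.

-(s - pi)^4/24 + (s - pi)^2/2 - 1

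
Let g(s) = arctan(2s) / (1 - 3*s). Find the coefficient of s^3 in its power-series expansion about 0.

Use 1/(1 - r) = Σ r^k on the denominator, then take the Cauchy product.
g(0) = 0
g′(0) = 2
g′′(0) = 12
g′′′(0) = 92
The Taylor polynomial is Σ g^(k)(0)/k! · s^k.

46/3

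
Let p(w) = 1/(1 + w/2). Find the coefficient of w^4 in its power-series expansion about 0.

1/16

p(0) = 1
p′(0) = -1/2
p′′(0) = 1/2
p′′′(0) = -3/4
p^(4)(0) = 3/2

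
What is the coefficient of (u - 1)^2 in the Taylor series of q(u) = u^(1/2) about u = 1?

-1/8

c_2 = q′′(1)/2! = -1/8.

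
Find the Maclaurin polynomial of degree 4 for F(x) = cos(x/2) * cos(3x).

1513*x^4/384 - 37*x^2/8 + 1

Write out both Maclaurin series and multiply, keeping only the needed powers.
F(0) = 1
F′(0) = 0
F′′(0) = -37/4
F′′′(0) = 0
F^(4)(0) = 1513/16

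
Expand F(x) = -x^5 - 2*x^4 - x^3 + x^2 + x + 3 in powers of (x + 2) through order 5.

-(x + 2)^5 + 8*(x + 2)^4 - 25*(x + 2)^3 + 39*(x + 2)^2 - 31*(x + 2) + 13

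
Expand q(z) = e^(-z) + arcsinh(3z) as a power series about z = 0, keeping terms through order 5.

1093*z^5/60 + z^4/24 - 14*z^3/3 + z^2/2 + 2*z + 1

Combine the two series term by term.
[z^0] = 1;  [z^1] = 2;  [z^2] = 1/2;  [z^3] = -14/3;  [z^4] = 1/24;  [z^5] = 1093/60.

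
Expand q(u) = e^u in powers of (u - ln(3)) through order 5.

(u - ln(3))^5/40 + (u - ln(3))^4/8 + (u - ln(3))^3/2 + 3*(u - ln(3))^2/2 + 3*(u - ln(3)) + 3

q(ln(3)) = 3
q′(ln(3)) = 3
q′′(ln(3)) = 3
q′′′(ln(3)) = 3
q^(4)(ln(3)) = 3
q^(5)(ln(3)) = 3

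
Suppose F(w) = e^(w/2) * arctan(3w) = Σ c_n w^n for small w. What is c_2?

Multiply the two series term by term and collect like powers.
F(0) = 0
F′(0) = 3
F′′(0) = 3
So c_2 = F′′(0)/2! = 3/2.

3/2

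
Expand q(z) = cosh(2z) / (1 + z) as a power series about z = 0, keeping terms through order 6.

169*z^6/45 - 11*z^5/3 + 11*z^4/3 - 3*z^3 + 3*z^2 - z + 1

Take the Cauchy product of the two expansions.
[z^0] = 1;  [z^1] = -1;  [z^2] = 3;  [z^3] = -3;  [z^4] = 11/3;  [z^5] = -11/3;  [z^6] = 169/45.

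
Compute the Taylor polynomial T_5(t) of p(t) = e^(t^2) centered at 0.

p(0) = 1
p′(0) = 0
p′′(0) = 2
p′′′(0) = 0
p^(4)(0) = 12
p^(5)(0) = 0

t^4/2 + t^2 + 1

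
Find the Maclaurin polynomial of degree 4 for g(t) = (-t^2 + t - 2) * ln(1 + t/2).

Shift and add copies of the series according to the polynomial's terms.
[t^0] = 0;  [t^1] = -1;  [t^2] = 3/4;  [t^3] = -17/24;  [t^4] = 19/96.

19*t^4/96 - 17*t^3/24 + 3*t^2/4 - t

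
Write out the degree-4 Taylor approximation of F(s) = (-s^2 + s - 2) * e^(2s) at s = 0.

-2*s^4 - 8*s^3/3 - 3*s^2 - 3*s - 2

Shift and add copies of the series according to the polynomial's terms.
F(0) = -2
F′(0) = -3
F′′(0) = -6
F′′′(0) = -16
F^(4)(0) = -48
Dividing each by k! gives the coefficients c_0, ..., c_4.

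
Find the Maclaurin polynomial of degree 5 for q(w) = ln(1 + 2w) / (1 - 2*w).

376*w^5/15 + 28*w^4/3 + 20*w^3/3 + 2*w^2 + 2*w

Use 1/(1 - r) = Σ r^k on the denominator, then take the Cauchy product.
q(0) = 0
q′(0) = 2
q′′(0) = 4
q′′′(0) = 40
q^(4)(0) = 224
q^(5)(0) = 3008
Dividing each by k! gives the coefficients c_0, ..., c_5.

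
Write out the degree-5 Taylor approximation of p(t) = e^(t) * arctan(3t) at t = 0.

Take the Cauchy product of the two expansions.
[t^0] = 0;  [t^1] = 3;  [t^2] = 3;  [t^3] = -15/2;  [t^4] = -17/2;  [t^5] = 1769/40.

1769*t^5/40 - 17*t^4/2 - 15*t^3/2 + 3*t^2 + 3*t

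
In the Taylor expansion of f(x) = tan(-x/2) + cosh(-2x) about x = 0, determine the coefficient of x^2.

Add the two expansions coefficient-wise.
[x^0] = 1;  [x^1] = -1/2;  [x^2] = 2.
So c_2 = f′′(0)/2! = 2.

2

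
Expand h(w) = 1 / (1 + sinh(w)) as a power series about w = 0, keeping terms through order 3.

-7*w^3/6 + w^2 - w + 1

Write 1/(1+u) = 1 - u + u^2 - u^3 + ... and substitute the series for u.
h(0) = 1
h′(0) = -1
h′′(0) = 2
h′′′(0) = -7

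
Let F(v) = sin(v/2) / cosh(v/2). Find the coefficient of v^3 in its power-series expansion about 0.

-1/12

Write the quotient as an unknown series and match coefficients against numerator = denominator · series.
F(0) = 0
F′(0) = 1/2
F′′(0) = 0
F′′′(0) = -1/2
Then c_k = F^(k)(0)/k! gives each Taylor coefficient.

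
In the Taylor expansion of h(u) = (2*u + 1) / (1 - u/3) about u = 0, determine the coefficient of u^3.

Shift and add copies of the series according to the polynomial's terms.
[u^0] = 1;  [u^1] = 7/3;  [u^2] = 7/9;  [u^3] = 7/27.

7/27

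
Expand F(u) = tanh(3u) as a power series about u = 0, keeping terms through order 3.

-9*u^3 + 3*u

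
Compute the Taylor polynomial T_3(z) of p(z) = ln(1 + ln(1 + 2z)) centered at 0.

Compose series: expand the inner function first, then feed it into the outer expansion.
[z^0] = 0;  [z^1] = 2;  [z^2] = -4;  [z^3] = 28/3.

28*z^3/3 - 4*z^2 + 2*z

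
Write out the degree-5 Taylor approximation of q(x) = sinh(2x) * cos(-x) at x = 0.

-19*x^5/60 + x^3/3 + 2*x

Take the Cauchy product of the two expansions.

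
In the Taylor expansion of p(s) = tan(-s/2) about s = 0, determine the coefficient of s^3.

[s^0] = 0;  [s^1] = -1/2;  [s^2] = 0;  [s^3] = -1/24.

-1/24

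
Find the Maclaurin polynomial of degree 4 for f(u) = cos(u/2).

u^4/384 - u^2/8 + 1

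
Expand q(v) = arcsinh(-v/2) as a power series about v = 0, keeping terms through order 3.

v^3/48 - v/2

q(0) = 0
q′(0) = -1/2
q′′(0) = 0
q′′′(0) = 1/8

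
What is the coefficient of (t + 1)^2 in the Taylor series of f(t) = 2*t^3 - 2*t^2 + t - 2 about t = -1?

[(t + 1)^0] = -7;  [(t + 1)^1] = 11;  [(t + 1)^2] = -8.
So c_2 = f′′(-1)/2! = -8.

-8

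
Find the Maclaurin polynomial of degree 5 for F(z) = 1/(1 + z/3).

F(0) = 1
F′(0) = -1/3
F′′(0) = 2/9
F′′′(0) = -2/9
F^(4)(0) = 8/27
F^(5)(0) = -40/81
Dividing each by k! gives the coefficients c_0, ..., c_5.

-z^5/243 + z^4/81 - z^3/27 + z^2/9 - z/3 + 1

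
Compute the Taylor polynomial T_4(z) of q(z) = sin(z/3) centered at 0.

Compute the successive derivatives at the expansion point and divide by k!.
q(0) = 0
q′(0) = 1/3
q′′(0) = 0
q′′′(0) = -1/27
q^(4)(0) = 0
Then c_k = q^(k)(0)/k! gives each Taylor coefficient.

-z^3/162 + z/3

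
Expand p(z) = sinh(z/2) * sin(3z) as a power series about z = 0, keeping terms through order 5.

Write out both Maclaurin series and multiply, keeping only the needed powers.
p(0) = 0
p′(0) = 0
p′′(0) = 3
p′′′(0) = 0
p^(4)(0) = -105/2
p^(5)(0) = 0
Then c_k = p^(k)(0)/k! gives each Taylor coefficient.

-35*z^4/16 + 3*z^2/2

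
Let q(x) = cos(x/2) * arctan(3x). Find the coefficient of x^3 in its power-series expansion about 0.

Take the Cauchy product of the two expansions.
So c_3 = q′′′(0)/3! = -75/8.

-75/8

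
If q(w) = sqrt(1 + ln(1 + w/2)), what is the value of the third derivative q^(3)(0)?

Compose series: expand the inner function first, then feed it into the outer expansion.
The coefficient of w^3 in the expansion is 17/384, so q′′′(0) = 3! * (17/384) = 17/64.

17/64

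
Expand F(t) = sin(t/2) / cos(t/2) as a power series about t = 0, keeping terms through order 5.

t^5/240 + t^3/24 + t/2

Invert the denominator's series and multiply.
F(0) = 0
F′(0) = 1/2
F′′(0) = 0
F′′′(0) = 1/4
F^(4)(0) = 0
F^(5)(0) = 1/2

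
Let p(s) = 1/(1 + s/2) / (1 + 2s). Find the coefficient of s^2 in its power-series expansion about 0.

21/4

Multiply the two series term by term and collect like powers.
p(0) = 1
p′(0) = -5/2
p′′(0) = 21/2
So c_2 = p′′(0)/2! = 21/4.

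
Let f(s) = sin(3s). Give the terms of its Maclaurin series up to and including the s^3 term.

-9*s^3/2 + 3*s

f(0) = 0
f′(0) = 3
f′′(0) = 0
f′′′(0) = -27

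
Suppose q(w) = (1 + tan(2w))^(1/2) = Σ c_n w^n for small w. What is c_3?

Substitute the inner expansion into the outer series and collect powers.
q(0) = 1
q′(0) = 1
q′′(0) = -1
q′′′(0) = 11
So c_3 = q′′′(0)/3! = 11/6.

11/6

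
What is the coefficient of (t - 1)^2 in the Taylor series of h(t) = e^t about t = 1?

h(1) = e
h′(1) = e
h′′(1) = e
So c_2 = h′′(1)/2! = e/2.

e/2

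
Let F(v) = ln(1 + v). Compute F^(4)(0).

-6

From the series, [v^4] F = -1/4; multiply by 4! = 24 to get -6.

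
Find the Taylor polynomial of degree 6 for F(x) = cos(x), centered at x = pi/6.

-sqrt(3)*(x - pi/6)^6/1440 - (x - pi/6)^5/240 + sqrt(3)*(x - pi/6)^4/48 + (x - pi/6)^3/12 - sqrt(3)*(x - pi/6)^2/4 - (x - pi/6)/2 + sqrt(3)/2

F(pi/6) = sqrt(3)/2
F′(pi/6) = -1/2
F′′(pi/6) = -sqrt(3)/2
F′′′(pi/6) = 1/2
F^(4)(pi/6) = sqrt(3)/2
F^(5)(pi/6) = -1/2
F^(6)(pi/6) = -sqrt(3)/2
The Taylor polynomial is Σ F^(k)(pi/6)/k! · (x - pi/6)^k.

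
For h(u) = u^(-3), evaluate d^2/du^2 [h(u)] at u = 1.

The coefficient of (u - 1)^2 in the expansion is 6, so h′′(1) = 2! * (6) = 12.

12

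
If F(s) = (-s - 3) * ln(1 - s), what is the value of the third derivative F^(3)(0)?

Distribute the polynomial across the series and collect like powers.
The coefficient of s^3 in the expansion is 3/2, so F′′′(0) = 3! * (3/2) = 9.

9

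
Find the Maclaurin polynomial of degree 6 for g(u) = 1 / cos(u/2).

61*u^6/46080 + 5*u^4/384 + u^2/8 + 1

Write the quotient as an unknown series and match coefficients against numerator = denominator · series.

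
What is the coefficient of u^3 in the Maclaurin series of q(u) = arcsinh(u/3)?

-1/162

q(0) = 0
q′(0) = 1/3
q′′(0) = 0
q′′′(0) = -1/27
Dividing each by k! gives the coefficients c_0, ..., c_3.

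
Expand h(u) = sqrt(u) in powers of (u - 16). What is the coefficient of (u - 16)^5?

[(u - 16)^0] = 4;  [(u - 16)^1] = 1/8;  [(u - 16)^2] = -1/512;  [(u - 16)^3] = 1/16384;  [(u - 16)^4] = -5/2097152;  [(u - 16)^5] = 7/67108864.
So c_5 = h^(5)(16)/5! = 7/67108864.

7/67108864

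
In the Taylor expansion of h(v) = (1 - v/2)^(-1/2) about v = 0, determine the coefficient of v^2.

Differentiate repeatedly and evaluate at the center.
[v^0] = 1;  [v^1] = 1/4;  [v^2] = 3/32.

3/32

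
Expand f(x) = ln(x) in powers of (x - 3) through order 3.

(x - 3)^3/81 - (x - 3)^2/18 + (x - 3)/3 + ln(3)

Differentiate repeatedly and evaluate at the center.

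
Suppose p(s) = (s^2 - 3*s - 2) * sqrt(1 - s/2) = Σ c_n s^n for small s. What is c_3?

Shift and add copies of the series according to the polynomial's terms.
p(0) = -2
p′(0) = -5/2
p′′(0) = 29/8
p′′′(0) = -27/32
Then c_k = p^(k)(0)/k! gives each Taylor coefficient.

-9/64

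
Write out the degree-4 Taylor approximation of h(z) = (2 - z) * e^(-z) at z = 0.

Shift and add copies of the series according to the polynomial's terms.
[z^0] = 2;  [z^1] = -3;  [z^2] = 2;  [z^3] = -5/6;  [z^4] = 1/4.

z^4/4 - 5*z^3/6 + 2*z^2 - 3*z + 2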